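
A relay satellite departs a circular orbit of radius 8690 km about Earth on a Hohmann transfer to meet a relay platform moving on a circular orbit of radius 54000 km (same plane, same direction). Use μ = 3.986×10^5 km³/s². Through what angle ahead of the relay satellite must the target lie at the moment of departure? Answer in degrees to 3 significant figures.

The Hohmann ellipse has a_t = (r₁ + r₂)/2 = 31345 km.
Transfer time t = π√(a_t³/μ) = 27614 s.
Target angular speed ω₂ = √(μ/r₂³) = 5.0313×10^-5 rad/s.
Angle swept by the target during transfer: ω₂·t = 1.3893 rad = 79.60°.
The relay satellite traverses 180° on the transfer ellipse, so the target must lead by 180° − 79.60° = 100°.

φ = 100°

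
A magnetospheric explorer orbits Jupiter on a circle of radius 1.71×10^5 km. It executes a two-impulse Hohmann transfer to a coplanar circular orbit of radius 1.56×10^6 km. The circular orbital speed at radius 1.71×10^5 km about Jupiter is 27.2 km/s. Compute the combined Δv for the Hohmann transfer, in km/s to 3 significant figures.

Δv = 14.3 km/s

From the circular-orbit relation v² = μ/r at r = 1.71×10^5 km: μ = v²r = (27.2)² × 1.71×10^5 = 1.26513×10^8 km³/s².
Transfer-ellipse semi-major axis a_t = (r₁ + r₂)/2 = (1.710×10^5 + 1.560×10^6)/2 = 8.655×10^5 km.
Circular speed at r₁: v₁ = √(μ/r₁) = √(1.26513×10^8/1.710×10^5) = 27.200 km/s.
Transfer-orbit speed at r₁ (vis-viva): v_p = √[μ(2/r₁ − 1/a_t)] = 36.517 km/s.
First burn Δv₁ = |v_p − v₁| = 9.317 km/s.
At r₂, v₂ = √(μ/r₂) = 9.0054 km/s.
Transfer-orbit speed at r₂: v_a = √[μ(2/r₂ − 1/a_t)] = 4.0028 km/s.
Second burn Δv₂ = |v₂ − v_a| = 5.003 km/s.
Total Δv = Δv₁ + Δv₂ = 14.32 km/s.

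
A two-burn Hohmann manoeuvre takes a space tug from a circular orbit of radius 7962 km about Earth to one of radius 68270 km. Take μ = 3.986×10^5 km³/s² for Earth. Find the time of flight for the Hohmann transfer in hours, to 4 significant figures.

The Hohmann ellipse has a_t = (r₁ + r₂)/2 = 38116 km.
Transfer time t = π√(a_t³/μ) = π√((38116)³ / 3.986×10^5) = 37030 s.
Converting: 37030 s ÷ 3600 s/hour = 10.29 hours.

t = 10.29 hours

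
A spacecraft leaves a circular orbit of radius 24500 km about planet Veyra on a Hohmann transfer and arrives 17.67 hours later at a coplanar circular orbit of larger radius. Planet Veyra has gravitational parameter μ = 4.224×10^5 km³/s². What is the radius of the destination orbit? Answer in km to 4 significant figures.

r₂ = 86980 km

Transfer time t = 17.67 hours = 63612 s, and t = π√(a_t³/μ).
So a_t = (μ t²/π²)^(1/3) = (4.224×10^5 × (63612)² / π²)^(1/3) = 55740 km.
Since a_t = (r₁ + r₂)/2, r₂ = 2a_t − r₁ = 2×55740 − 24500 = 86980 km.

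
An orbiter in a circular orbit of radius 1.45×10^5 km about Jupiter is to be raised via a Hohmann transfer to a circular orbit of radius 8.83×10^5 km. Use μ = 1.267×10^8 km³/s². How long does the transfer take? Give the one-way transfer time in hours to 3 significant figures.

t = 28.6 hours

The Hohmann ellipse has a_t = (r₁ + r₂)/2 = 5.140×10^5 km.
Transfer time t = π√(a_t³/μ) = π√((5.140×10^5)³ / 1.267×10^8) = 1.029×10^5 s.
Converting: 1.029×10^5 s ÷ 3600 s/hour = 28.6 hours.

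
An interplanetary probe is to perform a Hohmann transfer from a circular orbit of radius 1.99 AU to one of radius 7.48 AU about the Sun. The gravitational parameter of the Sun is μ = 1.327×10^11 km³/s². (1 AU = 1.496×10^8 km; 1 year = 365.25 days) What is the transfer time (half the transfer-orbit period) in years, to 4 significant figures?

t = 5.152 years

In km: r₁ = 1.99 × 1.496×10^8 = 2.97704×10^8 km; r₂ = 7.48 × 1.496×10^8 = 1.119008×10^9 km.
The Hohmann ellipse has a_t = (r₁ + r₂)/2 = 7.08356×10^8 km.
Transfer time t = π√(a_t³/μ) = π√((7.08356×10^8)³ / 1.327×10^11) = 1.626×10^8 s.
Converting: 1.626×10^8 s ÷ 3.15576×10^7 s/year (365.25 × 86400) = 5.152 years.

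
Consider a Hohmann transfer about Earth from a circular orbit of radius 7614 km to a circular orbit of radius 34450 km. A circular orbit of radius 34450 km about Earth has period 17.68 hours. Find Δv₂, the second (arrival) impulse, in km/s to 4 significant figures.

Δv₂ = 1.355 km/s

From Kepler's third law T² = 4π²r³/μ at r = 34450 km, T = 17.68 hours = 17.68 × 3600 s = 63648 s: μ = 4π²r³/T² = 3.98435×10^5 km³/s².
Semi-major axis of the transfer orbit: a_t = (7614 + 34450)/2 = 21032 km.
Circular speed at r = 34450 km: v_c = √(μ/r) = 3.401 km/s.
Vis-viva on the transfer ellipse at r = 34450 km gives v_t = √[μ(2/r − 1/a_t)] = 2.046 km/s.
Δv₂ = |v_t − v_c| = |2.046 − 3.401| = 1.355 km/s.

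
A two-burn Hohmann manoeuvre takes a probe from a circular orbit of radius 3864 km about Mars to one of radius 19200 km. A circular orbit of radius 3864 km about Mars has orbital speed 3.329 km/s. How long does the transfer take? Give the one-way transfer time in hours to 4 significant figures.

t = 5.222 hours

From the circular-orbit relation v² = μ/r at r = 3864 km: μ = v²r = (3.329)² × 3864 = 42821.8 km³/s².
The Hohmann ellipse has a_t = (r₁ + r₂)/2 = 11532 km.
Half the transfer-orbit period gives t = π√(a_t³/μ) = 18800 s.
Converting: 18800 s ÷ 3600 s/hour = 5.222 hours.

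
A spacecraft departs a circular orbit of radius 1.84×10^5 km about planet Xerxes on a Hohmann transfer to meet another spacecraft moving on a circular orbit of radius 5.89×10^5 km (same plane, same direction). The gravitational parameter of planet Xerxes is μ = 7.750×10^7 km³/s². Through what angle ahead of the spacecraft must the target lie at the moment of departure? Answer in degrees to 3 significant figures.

Semi-major axis of the transfer orbit: a_t = (1.840×10^5 + 5.890×10^5)/2 = 3.865×10^5 km.
Transfer time t = π√(a_t³/μ) = 85750 s.
Target angular speed ω₂ = √(μ/r₂³) = 1.948×10^-5 rad/s.
Angle swept by the target during transfer: ω₂·t = 1.670 rad = 95.68°.
The spacecraft traverses 180° on the transfer ellipse, so the target must lead by 180° − 95.68° = 84.3°.

φ = 84.3°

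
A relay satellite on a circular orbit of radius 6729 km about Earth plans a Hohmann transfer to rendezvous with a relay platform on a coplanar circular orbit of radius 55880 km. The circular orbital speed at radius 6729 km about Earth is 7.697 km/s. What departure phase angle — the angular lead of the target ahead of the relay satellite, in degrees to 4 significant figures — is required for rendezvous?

From the circular-orbit relation v² = μ/r at r = 6729 km: μ = v²r = (7.697)² × 6729 = 3.98652×10^5 km³/s².
Transfer-ellipse semi-major axis a_t = (r₁ + r₂)/2 = (6729 + 55880)/2 = 31304.5 km.
The half-period of the transfer ellipse is t = π√(a_t³/μ) = 27559 s.
The target's mean motion on its circular orbit is ω₂ = √(μ/r₂³) = 4.7798×10^-5 rad/s.
Angle swept by the target during transfer: ω₂·t = 1.31727 rad = 75.47°.
Arrival is 180° from departure on the ellipse, so φ = 180° − 75.47° = 104.5°.

φ = 104.5°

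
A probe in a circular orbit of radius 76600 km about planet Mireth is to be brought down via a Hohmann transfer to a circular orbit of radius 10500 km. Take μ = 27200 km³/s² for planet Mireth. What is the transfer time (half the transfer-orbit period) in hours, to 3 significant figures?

Transfer-ellipse semi-major axis a_t = (r₁ + r₂)/2 = (76600 + 10500)/2 = 43550 km.
Transfer time t = π√(a_t³/μ) = π√((43550)³ / 27200) = 1.731×10^5 s.
Converting: 1.731×10^5 s ÷ 3600 s/hour = 48.1 hours.

t = 48.1 hours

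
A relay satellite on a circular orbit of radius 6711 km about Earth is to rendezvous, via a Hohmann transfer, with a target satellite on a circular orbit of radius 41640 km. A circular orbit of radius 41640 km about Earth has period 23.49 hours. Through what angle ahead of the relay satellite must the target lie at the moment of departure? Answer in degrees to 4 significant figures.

φ = 100.4°

From Kepler's third law T² = 4π²r³/μ at r = 41640 km, T = 23.49 hours = 23.49 × 3600 s = 84564 s: μ = 4π²r³/T² = 3.98585×10^5 km³/s².
Semi-major axis of the transfer orbit: a_t = (6711 + 41640)/2 = 24175.5 km.
Transfer time t = π√(a_t³/μ) = 18705 s.
The target's mean motion on its circular orbit is ω₂ = √(μ/r₂³) = 7.4301×10^-5 rad/s.
Angle swept by the target during transfer: ω₂·t = 1.3898 rad = 79.63°.
Arrival is 180° from departure on the ellipse, so φ = 180° − 79.63° = 100.4°.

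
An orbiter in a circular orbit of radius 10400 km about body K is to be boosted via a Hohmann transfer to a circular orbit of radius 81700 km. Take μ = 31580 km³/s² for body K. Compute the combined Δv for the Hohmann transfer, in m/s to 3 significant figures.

Δv = 905 m/s

The Hohmann ellipse has a_t = (r₁ + r₂)/2 = 46050 km.
At r₁ the circular-orbit speed is v₁ = √(μ/r₁) = 1.7426 km/s.
On the transfer ellipse at r₁, vis-viva equation gives v_p = √[μ(2/r₁ − 1/a_t)] = 2.3211 km/s.
First burn Δv₁ = |v_p − v₁| = 0.5785 km/s.
Circular speed at r₂: v₂ = √(μ/r₂) = 0.62172 km/s.
Transfer-orbit speed at r₂: v_a = √[μ(2/r₂ − 1/a_t)] = 0.29546 km/s.
Second burn Δv₂ = |v₂ − v_a| = 0.3263 km/s.
Total Δv = Δv₁ + Δv₂ = 0.9048 km/s.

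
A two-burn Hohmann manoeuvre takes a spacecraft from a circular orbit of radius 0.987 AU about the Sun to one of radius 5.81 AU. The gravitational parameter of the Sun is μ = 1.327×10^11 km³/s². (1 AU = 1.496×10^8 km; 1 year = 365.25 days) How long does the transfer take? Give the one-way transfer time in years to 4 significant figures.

In km: r₁ = 0.987 × 1.496×10^8 = 1.476552×10^8 km; r₂ = 5.81 × 1.496×10^8 = 8.69176×10^8 km.
Transfer-ellipse semi-major axis a_t = (r₁ + r₂)/2 = (1.476552×10^8 + 8.69176×10^8)/2 = 5.084156×10^8 km.
Half the transfer-orbit period gives t = π√(a_t³/μ) = 9.887×10^7 s.
Converting: 9.887×10^7 s ÷ 3.15576×10^7 s/year (365.25 × 86400) = 3.133 years.

t = 3.133 years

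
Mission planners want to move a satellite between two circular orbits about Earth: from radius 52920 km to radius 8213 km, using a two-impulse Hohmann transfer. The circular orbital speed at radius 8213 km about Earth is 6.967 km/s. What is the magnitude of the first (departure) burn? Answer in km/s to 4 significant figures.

Δv₁ = 1.322 km/s

From the circular-orbit relation v² = μ/r at r = 8213 km: μ = v²r = (6.967)² × 8213 = 3.98652×10^5 km³/s².
The Hohmann ellipse has a_t = (r₁ + r₂)/2 = 30566.5 km.
On the circular orbit at r = 52920 km, v_c = √(μ/r) = 2.745 km/s.
Vis-viva on the transfer ellipse at r = 52920 km gives v_t = √[μ(2/r − 1/a_t)] = 1.423 km/s.
Δv₁ = |v_t − v_c| = |1.423 − 2.745| = 1.322 km/s.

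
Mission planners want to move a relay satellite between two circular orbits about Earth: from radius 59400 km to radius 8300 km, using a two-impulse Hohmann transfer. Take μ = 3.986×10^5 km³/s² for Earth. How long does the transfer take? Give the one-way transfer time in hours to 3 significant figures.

t = 8.61 hours

The Hohmann ellipse has a_t = (r₁ + r₂)/2 = 33850 km.
Half the transfer-orbit period gives t = π√(a_t³/μ) = 30990 s.
Converting: 30990 s ÷ 3600 s/hour = 8.61 hours.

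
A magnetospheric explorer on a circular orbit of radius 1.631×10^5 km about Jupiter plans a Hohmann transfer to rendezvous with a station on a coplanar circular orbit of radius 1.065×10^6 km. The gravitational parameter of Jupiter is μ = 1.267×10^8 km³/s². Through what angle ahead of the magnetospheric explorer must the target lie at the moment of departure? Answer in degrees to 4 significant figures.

φ = 101.2°

The Hohmann ellipse has a_t = (r₁ + r₂)/2 = 6.1405×10^5 km.
Transfer time t = π√(a_t³/μ) = 1.34297×10^5 s.
Target angular speed ω₂ = √(μ/r₂³) = 1.02415×10^-5 rad/s.
Angle swept by the target during transfer: ω₂·t = 1.3754 rad = 78.80°.
Arrival is 180° from departure on the ellipse, so φ = 180° − 78.80° = 101.2°.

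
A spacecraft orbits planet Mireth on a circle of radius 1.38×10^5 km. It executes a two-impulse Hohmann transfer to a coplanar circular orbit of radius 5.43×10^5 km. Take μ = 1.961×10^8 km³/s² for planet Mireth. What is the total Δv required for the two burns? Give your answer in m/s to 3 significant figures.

Δv = 16800 m/s

The Hohmann ellipse has a_t = (r₁ + r₂)/2 = 3.405×10^5 km.
At r₁ the circular-orbit speed is v₁ = √(μ/r₁) = 37.6963 km/s.
Transfer-orbit speed at r₁ (vis-viva): v_p = √[μ(2/r₁ − 1/a_t)] = 47.6037 km/s.
First burn Δv₁ = |v_p − v₁| = 9.907 km/s.
Circular speed at r₂: v₂ = √(μ/r₂) = 19.004 km/s.
Transfer-orbit speed at r₂: v_a = √[μ(2/r₂ − 1/a_t)] = 12.098 km/s.
Second burn Δv₂ = |v₂ − v_a| = 6.906 km/s.
Δv = Δv₁ + Δv₂ = 9.907 + 6.906 = 16.81 km/s.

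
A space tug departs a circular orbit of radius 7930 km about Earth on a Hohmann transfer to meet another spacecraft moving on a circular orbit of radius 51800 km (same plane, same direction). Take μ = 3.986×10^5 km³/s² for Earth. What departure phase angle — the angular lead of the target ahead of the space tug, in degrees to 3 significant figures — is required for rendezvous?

Semi-major axis of the transfer orbit: a_t = (7930 + 51800)/2 = 29865 km.
Transfer time t = π√(a_t³/μ) = 25682 s.
The target's mean motion on its circular orbit is ω₂ = √(μ/r₂³) = 5.3552×10^-5 rad/s.
Angle swept by the target during transfer: ω₂·t = 1.3753 rad = 78.80°.
The space tug traverses 180° on the transfer ellipse, so the target must lead by 180° − 78.80° = 101°.

φ = 101°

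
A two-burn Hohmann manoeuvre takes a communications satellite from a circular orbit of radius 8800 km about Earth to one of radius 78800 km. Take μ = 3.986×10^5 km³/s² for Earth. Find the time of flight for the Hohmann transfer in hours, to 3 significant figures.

t = 12.7 hours

Transfer-ellipse semi-major axis a_t = (r₁ + r₂)/2 = (8800 + 78800)/2 = 43800 km.
By Kepler's third law the transfer-orbit period is T = 2π√(a_t³/μ), so t = T/2 = 45610 s.
Converting: 45610 s ÷ 3600 s/hour = 12.7 hours.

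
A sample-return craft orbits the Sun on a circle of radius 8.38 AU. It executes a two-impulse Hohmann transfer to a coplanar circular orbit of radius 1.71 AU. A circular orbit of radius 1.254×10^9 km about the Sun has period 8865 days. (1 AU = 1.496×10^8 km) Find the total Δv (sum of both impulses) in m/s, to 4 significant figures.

From Kepler's third law T² = 4π²r³/μ at r = 1.254×10^9 km, T = 8865 days = 8865 × 86400 s = 7.65936×10^8 s: μ = 4π²r³/T² = 1.32699×10^11 km³/s².
In km: r₁ = 8.38 × 1.496×10^8 = 1.253648×10^9 km; r₂ = 1.71 × 1.496×10^8 = 2.55816×10^8 km.
The Hohmann ellipse has a_t = (r₁ + r₂)/2 = 7.54732×10^8 km.
Circular speed at r₁: v₁ = √(μ/r₁) = √(1.32699×10^11/1.253648×10^9) = 10.2884 km/s.
On the transfer ellipse at r₁, vis-viva gives v_a = √[μ(2/r₁ − 1/a_t)] = 5.98981 km/s.
First burn Δv₁ = |v_a − v₁| = 4.299 km/s.
At r₂, v₂ = √(μ/r₂) = 22.776 km/s.
Transfer-orbit speed at r₂: v_p = √[μ(2/r₂ − 1/a_t)] = 29.354 km/s.
Second burn Δv₂ = |v₂ − v_p| = 6.578 km/s.
Δv = Δv₁ + Δv₂ = 4.299 + 6.578 = 10.88 km/s.

Δv = 10880 m/s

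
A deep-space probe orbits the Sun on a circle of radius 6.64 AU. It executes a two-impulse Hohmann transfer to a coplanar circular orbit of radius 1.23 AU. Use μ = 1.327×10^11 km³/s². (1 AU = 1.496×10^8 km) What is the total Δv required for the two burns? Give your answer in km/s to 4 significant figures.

Δv = 13.13 km/s

In km: r₁ = 6.64 × 1.496×10^8 = 9.93344×10^8 km; r₂ = 1.23 × 1.496×10^8 = 1.84008×10^8 km.
Semi-major axis of the transfer orbit: a_t = (9.93344×10^8 + 1.84008×10^8)/2 = 5.88676×10^8 km.
Circular speed at r₁: v₁ = √(μ/r₁) = √(1.327×10^11/9.93344×10^8) = 11.558 km/s.
On the transfer ellipse at r₁, v² = μ(2/r − 1/a) gives v_a = √[μ(2/r₁ − 1/a_t)] = 6.4620 km/s.
First burn Δv₁ = |v_a − v₁| = 5.096 km/s.
Circular speed at r₂: v₂ = √(μ/r₂) = 26.85 km/s.
Transfer-orbit speed at r₂: v_p = √[μ(2/r₂ − 1/a_t)] = 34.88 km/s.
Second burn Δv₂ = |v₂ − v_p| = 8.030 km/s.
Δv = Δv₁ + Δv₂ = 5.096 + 8.030 = 13.13 km/s.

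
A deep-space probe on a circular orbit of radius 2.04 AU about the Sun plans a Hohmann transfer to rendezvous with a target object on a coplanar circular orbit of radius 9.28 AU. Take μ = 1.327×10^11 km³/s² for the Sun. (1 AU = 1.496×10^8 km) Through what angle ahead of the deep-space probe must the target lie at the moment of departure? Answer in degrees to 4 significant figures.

In km: r₁ = 2.04 × 1.496×10^8 = 3.05184×10^8 km; r₂ = 9.28 × 1.496×10^8 = 1.388288×10^9 km.
Semi-major axis of the transfer orbit: a_t = (3.05184×10^8 + 1.388288×10^9)/2 = 8.46736×10^8 km.
Transfer time t = π√(a_t³/μ) = 2.125×10^8 s.
The target's mean motion on its circular orbit is ω₂ = √(μ/r₂³) = 7.042×10^-9 rad/s.
Angle swept by the target during transfer: ω₂·t = 1.4964 rad = 85.74°.
The deep-space probe traverses 180° on the transfer ellipse, so the target must lead by 180° − 85.74° = 94.26°.

φ = 94.26°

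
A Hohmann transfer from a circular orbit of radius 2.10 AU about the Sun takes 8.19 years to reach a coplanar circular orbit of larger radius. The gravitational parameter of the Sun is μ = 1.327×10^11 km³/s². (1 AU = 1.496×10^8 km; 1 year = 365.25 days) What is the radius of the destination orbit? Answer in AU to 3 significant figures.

In km: r₁ = 2.10 × 1.496×10^8 = 3.1416×10^8 km.
Transfer time t = 8.19 years × 365.25 × 86400 s = 2.58456744×10^8 s, and t = π√(a_t³/μ).
So a_t = (μ t²/π²)^(1/3) = (1.327×10^11 × (2.58456744×10^8)² / π²)^(1/3) = 9.6483×10^8 km.
Since a_t = (r₁ + r₂)/2, r₂ = 2a_t − r₁ = 2×9.6483×10^8 − 3.1416×10^8 = 1.6155×10^9 km.
In AU: r₂ = 1.6155×10^9 / 1.496×10^8 = 10.8 AU.

r₂ = 10.8 AU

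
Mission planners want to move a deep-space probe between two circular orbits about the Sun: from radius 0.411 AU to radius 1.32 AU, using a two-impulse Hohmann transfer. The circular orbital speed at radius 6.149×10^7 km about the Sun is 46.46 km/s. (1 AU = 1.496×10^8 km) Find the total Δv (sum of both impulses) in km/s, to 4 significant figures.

Δv = 18.98 km/s

From the circular-orbit relation v² = μ/r at r = 6.149×10^7 km: μ = v²r = (46.46)² × 6.149×10^7 = 1.32728×10^11 km³/s².
In km: r₁ = 0.411 × 1.496×10^8 = 6.14856×10^7 km; r₂ = 1.32 × 1.496×10^8 = 1.97472×10^8 km.
Transfer-ellipse semi-major axis a_t = (r₁ + r₂)/2 = (6.14856×10^7 + 1.97472×10^8)/2 = 1.294788×10^8 km.
At r₁ the circular-orbit speed is v₁ = √(μ/r₁) = 46.46 km/s.
On the transfer ellipse at r₁, vis-viva equation gives v_p = √[μ(2/r₁ − 1/a_t)] = 57.38 km/s.
First burn Δv₁ = |v_p − v₁| = 10.92 km/s.
At r₂, v₂ = √(μ/r₂) = 25.93 km/s.
Transfer-orbit speed at r₂: v_a = √[μ(2/r₂ − 1/a_t)] = 17.87 km/s.
Second burn Δv₂ = |v₂ − v_a| = 8.060 km/s.
Δv = Δv₁ + Δv₂ = 10.92 + 8.060 = 18.98 km/s.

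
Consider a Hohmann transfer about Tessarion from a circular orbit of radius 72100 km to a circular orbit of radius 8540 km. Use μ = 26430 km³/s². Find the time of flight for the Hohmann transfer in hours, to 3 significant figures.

Transfer-ellipse semi-major axis a_t = (r₁ + r₂)/2 = (72100 + 8540)/2 = 40320 km.
Transfer time t = π√(a_t³/μ) = π√((40320)³ / 26430) = 1.565×10^5 s.
Converting: 1.565×10^5 s ÷ 3600 s/hour = 43.5 hours.

t = 43.5 hours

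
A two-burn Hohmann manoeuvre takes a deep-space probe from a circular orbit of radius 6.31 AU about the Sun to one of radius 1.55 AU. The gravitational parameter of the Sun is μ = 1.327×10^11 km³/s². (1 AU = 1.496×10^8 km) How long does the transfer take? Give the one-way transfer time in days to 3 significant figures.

In km: r₁ = 6.31 × 1.496×10^8 = 9.43976×10^8 km; r₂ = 1.55 × 1.496×10^8 = 2.3188×10^8 km.
The Hohmann ellipse has a_t = (r₁ + r₂)/2 = 5.87928×10^8 km.
By Kepler's third law the transfer-orbit period is T = 2π√(a_t³/μ), so t = T/2 = 1.229×10^8 s.
Converting: 1.229×10^8 s ÷ 86400 s/day = 1420 days.

t = 1420 days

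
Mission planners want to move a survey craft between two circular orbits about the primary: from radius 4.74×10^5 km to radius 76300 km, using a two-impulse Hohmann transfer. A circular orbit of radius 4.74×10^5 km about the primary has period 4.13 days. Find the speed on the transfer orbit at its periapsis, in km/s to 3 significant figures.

v = 27.3 km/s

From Kepler's third law T² = 4π²r³/μ at r = 4.74×10^5 km, T = 4.13 days = 4.13 × 86400 s = 3.56832×10^5 s: μ = 4π²r³/T² = 3.30192×10^7 km³/s².
Transfer-ellipse semi-major axis a_t = (r₁ + r₂)/2 = (4.740×10^5 + 76300)/2 = 2.7515×10^5 km.
At periapsis, r = 76300 km.
Applying v² = μ(2/r − 1/a_t): v = 27.30 km/s.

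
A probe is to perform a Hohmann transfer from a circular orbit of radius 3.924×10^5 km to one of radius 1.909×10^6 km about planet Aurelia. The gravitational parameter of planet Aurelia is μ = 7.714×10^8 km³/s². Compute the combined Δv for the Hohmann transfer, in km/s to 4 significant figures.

Transfer-ellipse semi-major axis a_t = (r₁ + r₂)/2 = (3.924×10^5 + 1.909×10^6)/2 = 1.1507×10^6 km.
At r₁ the circular-orbit speed is v₁ = √(μ/r₁) = 44.34 km/s.
On the transfer ellipse at r₁, v² = μ(2/r − 1/a) gives v_p = √[μ(2/r₁ − 1/a_t)] = 57.11 km/s.
First burn Δv₁ = |v_p − v₁| = 12.77 km/s.
Circular speed at r₂: v₂ = √(μ/r₂) = 20.102 km/s.
Transfer-orbit speed at r₂: v_a = √[μ(2/r₂ − 1/a_t)] = 11.739 km/s.
Second burn Δv₂ = |v₂ − v_a| = 8.363 km/s.
Total Δv = Δv₁ + Δv₂ = 21.13 km/s.

Δv = 21.13 km/s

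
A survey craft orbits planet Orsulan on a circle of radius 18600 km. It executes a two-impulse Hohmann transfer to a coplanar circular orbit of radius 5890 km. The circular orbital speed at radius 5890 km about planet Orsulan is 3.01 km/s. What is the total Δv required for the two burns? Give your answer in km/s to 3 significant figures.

From the circular-orbit relation v² = μ/r at r = 5890 km: μ = v²r = (3.01)² × 5890 = 53364.0 km³/s².
Semi-major axis of the transfer orbit: a_t = (18600 + 5890)/2 = 12245 km.
Circular speed at r₁: v₁ = √(μ/r₁) = √(53364.0/18600) = 1.69382 km/s.
Transfer-orbit speed at r₁ (v² = μ(2/r − 1/a)): v_a = √[μ(2/r₁ − 1/a_t)] = 1.17475 km/s.
First burn Δv₁ = |v_a − v₁| = 0.5191 km/s.
Circular speed at r₂: v₂ = √(μ/r₂) = 3.0100 km/s.
Transfer-orbit speed at r₂: v_p = √[μ(2/r₂ − 1/a_t)] = 3.7097 km/s.
Second burn Δv₂ = |v₂ − v_p| = 0.6997 km/s.
Δv = Δv₁ + Δv₂ = 0.5191 + 0.6997 = 1.219 km/s.

Δv = 1.22 km/s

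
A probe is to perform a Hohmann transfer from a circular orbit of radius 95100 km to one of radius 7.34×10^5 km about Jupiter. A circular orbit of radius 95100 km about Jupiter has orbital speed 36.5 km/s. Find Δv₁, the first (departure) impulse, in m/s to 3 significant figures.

From the circular-orbit relation v² = μ/r at r = 95100 km: μ = v²r = (36.5)² × 95100 = 1.26697×10^8 km³/s².
Semi-major axis of the transfer orbit: a_t = (95100 + 7.340×10^5)/2 = 4.1455×10^5 km.
Circular speed at r = 95100 km: v_c = √(μ/r) = 36.50 km/s.
Transfer-orbit speed at the same r (vis-viva, a = a_t): v_t = √[μ(2/r − 1/a_t)] = 48.57 km/s.
Δv₁ = |v_t − v_c| = |48.57 − 36.50| = 12.07 km/s.

Δv₁ = 12100 m/s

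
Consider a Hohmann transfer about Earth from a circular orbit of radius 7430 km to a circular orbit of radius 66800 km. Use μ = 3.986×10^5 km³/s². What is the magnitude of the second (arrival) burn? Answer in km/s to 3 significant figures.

Semi-major axis of the transfer orbit: a_t = (7430 + 66800)/2 = 37115 km.
Circular speed at r = 66800 km: v_c = √(μ/r) = 2.443 km/s.
Vis-viva on the transfer ellipse at r = 66800 km gives v_t = √[μ(2/r − 1/a_t)] = 1.093 km/s.
Δv₂ = |v_t − v_c| = |1.093 − 2.443| = 1.350 km/s.

Δv₂ = 1.35 km/s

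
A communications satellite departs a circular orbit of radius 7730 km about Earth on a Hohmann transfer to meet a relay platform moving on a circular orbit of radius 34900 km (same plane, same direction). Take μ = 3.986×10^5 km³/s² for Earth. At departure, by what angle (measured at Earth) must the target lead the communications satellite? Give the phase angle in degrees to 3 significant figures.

Transfer-ellipse semi-major axis a_t = (r₁ + r₂)/2 = (7730 + 34900)/2 = 21315 km.
Transfer time t = π√(a_t³/μ) = 15484.93 s.
Target angular speed ω₂ = √(μ/r₂³) = 9.683459×10^-5 rad/s.
Angle swept by the target during transfer: ω₂·t = 1.49948 rad = 85.91°.
The communications satellite traverses 180° on the transfer ellipse, so the target must lead by 180° − 85.91° = 94.1°.

φ = 94.1°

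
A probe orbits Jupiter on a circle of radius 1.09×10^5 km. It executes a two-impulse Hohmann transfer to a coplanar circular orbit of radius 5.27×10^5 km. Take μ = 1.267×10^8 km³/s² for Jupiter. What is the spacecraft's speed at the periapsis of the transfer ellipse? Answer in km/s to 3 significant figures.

Semi-major axis of the transfer orbit: a_t = (1.090×10^5 + 5.270×10^5)/2 = 3.180×10^5 km.
The periapsis of the transfer ellipse is at r = 1.090×10^5 km.
From the vis-viva equation, v = √[μ(2/r − 1/a_t)] = 43.89 km/s.

v = 43.9 km/s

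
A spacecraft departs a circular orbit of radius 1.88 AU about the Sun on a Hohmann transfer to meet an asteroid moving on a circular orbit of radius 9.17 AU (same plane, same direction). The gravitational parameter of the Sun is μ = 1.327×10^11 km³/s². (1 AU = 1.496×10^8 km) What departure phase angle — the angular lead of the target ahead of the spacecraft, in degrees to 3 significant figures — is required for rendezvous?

φ = 95.8°

In km: r₁ = 1.88 × 1.496×10^8 = 2.81248×10^8 km; r₂ = 9.17 × 1.496×10^8 = 1.371832×10^9 km.
The Hohmann ellipse has a_t = (r₁ + r₂)/2 = 8.2654×10^8 km.
The half-period of the transfer ellipse is t = π√(a_t³/μ) = 2.0493×10^8 s.
Target angular speed ω₂ = √(μ/r₂³) = 7.1694×10^-9 rad/s.
Angle swept by the target during transfer: ω₂·t = 1.4692 rad = 84.18°.
Arrival is 180° from departure on the ellipse, so φ = 180° − 84.18° = 95.8°.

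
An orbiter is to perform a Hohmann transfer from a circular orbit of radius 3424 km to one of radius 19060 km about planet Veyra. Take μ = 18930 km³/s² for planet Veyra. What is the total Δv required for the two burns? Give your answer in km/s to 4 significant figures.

Semi-major axis of the transfer orbit: a_t = (3424 + 19060)/2 = 11242 km.
At r₁ the circular-orbit speed is v₁ = √(μ/r₁) = 2.3513 km/s.
Transfer-orbit speed at r₁ (v² = μ(2/r − 1/a)): v_p = √[μ(2/r₁ − 1/a_t)] = 3.0616 km/s.
First burn Δv₁ = |v_p − v₁| = 0.7103 km/s.
Circular speed at r₂: v₂ = √(μ/r₂) = 0.9966 km/s.
Transfer-orbit speed at r₂: v_a = √[μ(2/r₂ − 1/a_t)] = 0.5500 km/s.
Second burn Δv₂ = |v₂ − v_a| = 0.4466 km/s.
Δv = Δv₁ + Δv₂ = 0.7103 + 0.4466 = 1.157 km/s.

Δv = 1.157 km/s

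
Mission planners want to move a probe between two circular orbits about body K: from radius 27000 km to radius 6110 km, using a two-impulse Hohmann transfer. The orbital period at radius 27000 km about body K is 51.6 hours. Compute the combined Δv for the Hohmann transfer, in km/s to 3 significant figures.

Δv = 0.890 km/s

From Kepler's third law T² = 4π²r³/μ at r = 27000 km, T = 51.6 hours = 51.6 × 3600 s = 1.8576×10^5 s: μ = 4π²r³/T² = 22518.9 km³/s².
Semi-major axis of the transfer orbit: a_t = (27000 + 6110)/2 = 16555 km.
Circular speed at r₁: v₁ = √(μ/r₁) = √(22518.9/27000) = 0.91325 km/s.
Transfer-orbit speed at r₁ (v² = μ(2/r − 1/a)): v_a = √[μ(2/r₁ − 1/a_t)] = 0.55481 km/s.
First burn Δv₁ = |v_a − v₁| = 0.35844 km/s.
Circular speed at r₂: v₂ = √(μ/r₂) = 1.91979 km/s.
Transfer-orbit speed at r₂: v_p = √[μ(2/r₂ − 1/a_t)] = 2.45172 km/s.
Second burn Δv₂ = |v₂ − v_p| = 0.53193 km/s.
Total Δv = Δv₁ + Δv₂ = 0.8904 km/s.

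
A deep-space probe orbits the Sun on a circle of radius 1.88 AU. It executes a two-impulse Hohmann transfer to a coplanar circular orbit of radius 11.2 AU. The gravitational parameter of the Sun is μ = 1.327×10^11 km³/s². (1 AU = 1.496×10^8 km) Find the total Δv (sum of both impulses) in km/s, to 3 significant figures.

In km: r₁ = 1.88 × 1.496×10^8 = 2.81248×10^8 km; r₂ = 11.2 × 1.496×10^8 = 1.67552×10^9 km.
The Hohmann ellipse has a_t = (r₁ + r₂)/2 = 9.78384×10^8 km.
At r₁ the circular-orbit speed is v₁ = √(μ/r₁) = 21.722 km/s.
Transfer-orbit speed at r₁ (vis-viva equation): v_p = √[μ(2/r₁ − 1/a_t)] = 28.426 km/s.
First burn Δv₁ = |v_p − v₁| = 6.704 km/s.
Circular speed at r₂: v₂ = √(μ/r₂) = 8.899 km/s.
Transfer-orbit speed at r₂: v_a = √[μ(2/r₂ − 1/a_t)] = 4.771 km/s.
Second burn Δv₂ = |v₂ − v_a| = 4.128 km/s.
Total Δv = Δv₁ + Δv₂ = 10.83 km/s.

Δv = 10.8 km/s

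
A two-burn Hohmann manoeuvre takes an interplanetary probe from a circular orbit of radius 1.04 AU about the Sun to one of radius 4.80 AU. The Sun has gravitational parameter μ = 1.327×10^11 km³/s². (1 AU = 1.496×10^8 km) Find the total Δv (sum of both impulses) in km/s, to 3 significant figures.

Δv = 13.7 km/s

In km: r₁ = 1.04 × 1.496×10^8 = 1.55584×10^8 km; r₂ = 4.80 × 1.496×10^8 = 7.1808×10^8 km.
The Hohmann ellipse has a_t = (r₁ + r₂)/2 = 4.36832×10^8 km.
At r₁ the circular-orbit speed is v₁ = √(μ/r₁) = 29.205 km/s.
Transfer-orbit speed at r₁ (vis-viva): v_p = √[μ(2/r₁ − 1/a_t)] = 37.444 km/s.
First burn Δv₁ = |v_p − v₁| = 8.239 km/s.
Circular speed at r₂: v₂ = √(μ/r₂) = 13.594 km/s.
Transfer-orbit speed at r₂: v_a = √[μ(2/r₂ − 1/a_t)] = 8.1129 km/s.
Second burn Δv₂ = |v₂ − v_a| = 5.481 km/s.
Δv = Δv₁ + Δv₂ = 8.239 + 5.481 = 13.72 km/s.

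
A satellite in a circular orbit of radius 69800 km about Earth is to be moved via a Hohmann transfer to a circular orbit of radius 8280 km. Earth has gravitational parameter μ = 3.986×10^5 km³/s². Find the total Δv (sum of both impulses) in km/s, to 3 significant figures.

Δv = 3.63 km/s

The Hohmann ellipse has a_t = (r₁ + r₂)/2 = 39040 km.
Circular speed at r₁: v₁ = √(μ/r₁) = √(3.986×10^5/69800) = 2.390 km/s.
On the transfer ellipse at r₁, v² = μ(2/r − 1/a) gives v_a = √[μ(2/r₁ − 1/a_t)] = 1.101 km/s.
First burn Δv₁ = |v_a − v₁| = 1.289 km/s.
Circular speed at r₂: v₂ = √(μ/r₂) = 6.938 km/s.
Transfer-orbit speed at r₂: v_p = √[μ(2/r₂ − 1/a_t)] = 9.277 km/s.
Second burn Δv₂ = |v₂ − v_p| = 2.339 km/s.
Δv = Δv₁ + Δv₂ = 1.289 + 2.339 = 3.628 km/s.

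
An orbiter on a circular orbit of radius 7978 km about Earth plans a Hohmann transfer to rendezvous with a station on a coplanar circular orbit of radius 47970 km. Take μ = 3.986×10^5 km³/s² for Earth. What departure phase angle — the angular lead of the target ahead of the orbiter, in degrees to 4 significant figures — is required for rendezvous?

Semi-major axis of the transfer orbit: a_t = (7978 + 47970)/2 = 27974 km.
The half-period of the transfer ellipse is t = π√(a_t³/μ) = 23280 s.
The target's mean motion on its circular orbit is ω₂ = √(μ/r₂³) = 6.009×10^-5 rad/s.
Angle swept by the target during transfer: ω₂·t = 1.399 rad = 80.16°.
The orbiter traverses 180° on the transfer ellipse, so the target must lead by 180° − 80.16° = 99.84°.

φ = 99.84°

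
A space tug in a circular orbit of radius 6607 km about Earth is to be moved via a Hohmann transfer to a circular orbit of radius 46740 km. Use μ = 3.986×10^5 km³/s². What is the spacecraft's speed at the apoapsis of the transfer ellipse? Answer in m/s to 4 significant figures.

v = 1453 m/s

Transfer-ellipse semi-major axis a_t = (r₁ + r₂)/2 = (6607 + 46740)/2 = 26673.5 km.
At apoapsis, r = 46740 km.
Vis-viva: v = √[μ(2/r − 1/a_t)] = √[3.986×10^5 × (2/46740 − 1/26673.5)] = 1.453 km/s.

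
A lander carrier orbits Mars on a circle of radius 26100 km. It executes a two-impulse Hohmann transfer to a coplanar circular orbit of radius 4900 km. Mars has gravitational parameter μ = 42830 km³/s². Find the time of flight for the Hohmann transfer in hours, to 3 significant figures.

t = 8.14 hours

Transfer-ellipse semi-major axis a_t = (r₁ + r₂)/2 = (26100 + 4900)/2 = 15500 km.
Transfer time t = π√(a_t³/μ) = π√((15500)³ / 42830) = 29290 s.
Converting: 29290 s ÷ 3600 s/hour = 8.14 hours.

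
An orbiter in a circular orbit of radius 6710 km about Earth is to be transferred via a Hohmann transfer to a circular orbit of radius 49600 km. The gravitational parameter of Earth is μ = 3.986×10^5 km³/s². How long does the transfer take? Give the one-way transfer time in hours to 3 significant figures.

t = 6.53 hours

Transfer-ellipse semi-major axis a_t = (r₁ + r₂)/2 = (6710 + 49600)/2 = 28155 km.
Half the transfer-orbit period gives t = π√(a_t³/μ) = 23510 s.
Converting: 23510 s ÷ 3600 s/hour = 6.53 hours.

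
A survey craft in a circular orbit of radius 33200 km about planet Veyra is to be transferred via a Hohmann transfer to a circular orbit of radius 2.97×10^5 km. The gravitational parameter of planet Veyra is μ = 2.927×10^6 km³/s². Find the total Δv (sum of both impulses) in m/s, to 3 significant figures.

Δv = 4940 m/s

Transfer-ellipse semi-major axis a_t = (r₁ + r₂)/2 = (33200 + 2.970×10^5)/2 = 1.651×10^5 km.
At r₁ the circular-orbit speed is v₁ = √(μ/r₁) = 9.38950 km/s.
On the transfer ellipse at r₁, vis-viva gives v_p = √[μ(2/r₁ − 1/a_t)] = 12.5935 km/s.
First burn Δv₁ = |v_p − v₁| = 3.204 km/s.
Circular speed at r₂: v₂ = √(μ/r₂) = 3.13930 km/s.
Transfer-orbit speed at r₂: v_a = √[μ(2/r₂ − 1/a_t)] = 1.40776 km/s.
Second burn Δv₂ = |v₂ − v_a| = 1.732 km/s.
Δv = Δv₁ + Δv₂ = 3.204 + 1.732 = 4.936 km/s.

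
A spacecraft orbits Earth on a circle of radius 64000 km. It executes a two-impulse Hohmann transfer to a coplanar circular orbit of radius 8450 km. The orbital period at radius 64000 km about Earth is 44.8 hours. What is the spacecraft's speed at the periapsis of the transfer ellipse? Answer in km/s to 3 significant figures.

From Kepler's third law T² = 4π²r³/μ at r = 64000 km, T = 44.8 hours = 44.8 × 3600 s = 1.6128×10^5 s: μ = 4π²r³/T² = 3.97868×10^5 km³/s².
The Hohmann ellipse has a_t = (r₁ + r₂)/2 = 36225 km.
The periapsis of the transfer ellipse is at r = 8450 km.
From the vis-viva equation, v = √[μ(2/r − 1/a_t)] = 9.121 km/s.

v = 9.12 km/s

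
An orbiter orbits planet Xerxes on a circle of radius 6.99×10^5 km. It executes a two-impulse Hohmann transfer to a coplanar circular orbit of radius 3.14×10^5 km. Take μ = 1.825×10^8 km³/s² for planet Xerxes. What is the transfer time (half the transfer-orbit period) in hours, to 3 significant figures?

The Hohmann ellipse has a_t = (r₁ + r₂)/2 = 5.065×10^5 km.
By Kepler's third law the transfer-orbit period is T = 2π√(a_t³/μ), so t = T/2 = 83830 s.
Converting: 83830 s ÷ 3600 s/hour = 23.3 hours.

t = 23.3 hours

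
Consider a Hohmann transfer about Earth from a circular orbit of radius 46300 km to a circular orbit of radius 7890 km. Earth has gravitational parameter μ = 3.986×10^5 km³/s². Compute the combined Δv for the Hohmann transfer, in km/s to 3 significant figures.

Δv = 3.53 km/s

Semi-major axis of the transfer orbit: a_t = (46300 + 7890)/2 = 27095 km.
At r₁ the circular-orbit speed is v₁ = √(μ/r₁) = 2.9341 km/s.
Transfer-orbit speed at r₁ (vis-viva equation): v_a = √[μ(2/r₁ − 1/a_t)] = 1.5833 km/s.
First burn Δv₁ = |v_a − v₁| = 1.3508 km/s.
Circular speed at r₂: v₂ = √(μ/r₂) = 7.1077 km/s.
Transfer-orbit speed at r₂: v_p = √[μ(2/r₂ − 1/a_t)] = 9.2913 km/s.
Second burn Δv₂ = |v₂ − v_p| = 2.1836 km/s.
Total Δv = Δv₁ + Δv₂ = 3.534 km/s.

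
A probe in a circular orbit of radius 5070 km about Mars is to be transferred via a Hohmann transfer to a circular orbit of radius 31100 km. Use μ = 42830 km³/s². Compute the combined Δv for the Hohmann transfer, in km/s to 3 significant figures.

Δv = 1.46 km/s

Semi-major axis of the transfer orbit: a_t = (5070 + 31100)/2 = 18085 km.
Circular speed at r₁: v₁ = √(μ/r₁) = √(42830/5070) = 2.906 km/s.
On the transfer ellipse at r₁, vis-viva equation gives v_p = √[μ(2/r₁ − 1/a_t)] = 3.811 km/s.
First burn Δv₁ = |v_p − v₁| = 0.9050 km/s.
Circular speed at r₂: v₂ = √(μ/r₂) = 1.17353 km/s.
Transfer-orbit speed at r₂: v_a = √[μ(2/r₂ − 1/a_t)] = 0.621353 km/s.
Second burn Δv₂ = |v₂ − v_a| = 0.5522 km/s.
Δv = Δv₁ + Δv₂ = 0.9050 + 0.5522 = 1.457 km/s.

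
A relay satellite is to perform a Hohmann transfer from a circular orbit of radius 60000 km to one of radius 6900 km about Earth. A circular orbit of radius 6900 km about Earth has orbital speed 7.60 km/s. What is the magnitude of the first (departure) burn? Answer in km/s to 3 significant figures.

From the circular-orbit relation v² = μ/r at r = 6900 km: μ = v²r = (7.60)² × 6900 = 3.98544×10^5 km³/s².
The Hohmann ellipse has a_t = (r₁ + r₂)/2 = 33450 km.
Circular speed at r = 60000 km: v_c = √(μ/r) = 2.5773 km/s.
Vis-viva on the transfer ellipse at r = 60000 km gives v_t = √[μ(2/r − 1/a_t)] = 1.1705 km/s.
Δv₁ = |v_t − v_c| = |1.1705 − 2.5773| = 1.407 km/s.

Δv₁ = 1.41 km/s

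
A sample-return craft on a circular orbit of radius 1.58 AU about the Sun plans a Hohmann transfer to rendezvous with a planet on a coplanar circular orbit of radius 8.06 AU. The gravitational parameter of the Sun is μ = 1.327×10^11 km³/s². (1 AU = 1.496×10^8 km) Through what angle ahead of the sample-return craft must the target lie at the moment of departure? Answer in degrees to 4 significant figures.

In km: r₁ = 1.58 × 1.496×10^8 = 2.36368×10^8 km; r₂ = 8.06 × 1.496×10^8 = 1.205776×10^9 km.
Semi-major axis of the transfer orbit: a_t = (2.36368×10^8 + 1.205776×10^9)/2 = 7.21072×10^8 km.
The half-period of the transfer ellipse is t = π√(a_t³/μ) = 1.66987×10^8 s.
The target's mean motion on its circular orbit is ω₂ = √(μ/r₂³) = 8.70033×10^-9 rad/s.
Angle swept by the target during transfer: ω₂·t = 1.4528 rad = 83.24°.
The sample-return craft traverses 180° on the transfer ellipse, so the target must lead by 180° − 83.24° = 96.76°.

φ = 96.76°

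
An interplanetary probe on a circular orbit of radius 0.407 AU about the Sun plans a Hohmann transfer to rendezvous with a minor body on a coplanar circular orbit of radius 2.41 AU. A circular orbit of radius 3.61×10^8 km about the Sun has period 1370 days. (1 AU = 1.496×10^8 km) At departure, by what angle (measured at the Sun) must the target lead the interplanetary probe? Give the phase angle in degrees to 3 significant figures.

φ = 99.6°

From Kepler's third law T² = 4π²r³/μ at r = 3.61×10^8 km, T = 1370 days = 1370 × 86400 s = 1.18368×10^8 s: μ = 4π²r³/T² = 1.32560×10^11 km³/s².
In km: r₁ = 0.407 × 1.496×10^8 = 6.08872×10^7 km; r₂ = 2.41 × 1.496×10^8 = 3.60536×10^8 km.
Semi-major axis of the transfer orbit: a_t = (6.08872×10^7 + 3.60536×10^8)/2 = 2.107116×10^8 km.
The half-period of the transfer ellipse is t = π√(a_t³/μ) = 2.63922×10^7 s.
The target's mean motion on its circular orbit is ω₂ = √(μ/r₂³) = 5.31843×10^-8 rad/s.
Angle swept by the target during transfer: ω₂·t = 1.40365 rad = 80.42°.
The interplanetary probe traverses 180° on the transfer ellipse, so the target must lead by 180° − 80.42° = 99.6°.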